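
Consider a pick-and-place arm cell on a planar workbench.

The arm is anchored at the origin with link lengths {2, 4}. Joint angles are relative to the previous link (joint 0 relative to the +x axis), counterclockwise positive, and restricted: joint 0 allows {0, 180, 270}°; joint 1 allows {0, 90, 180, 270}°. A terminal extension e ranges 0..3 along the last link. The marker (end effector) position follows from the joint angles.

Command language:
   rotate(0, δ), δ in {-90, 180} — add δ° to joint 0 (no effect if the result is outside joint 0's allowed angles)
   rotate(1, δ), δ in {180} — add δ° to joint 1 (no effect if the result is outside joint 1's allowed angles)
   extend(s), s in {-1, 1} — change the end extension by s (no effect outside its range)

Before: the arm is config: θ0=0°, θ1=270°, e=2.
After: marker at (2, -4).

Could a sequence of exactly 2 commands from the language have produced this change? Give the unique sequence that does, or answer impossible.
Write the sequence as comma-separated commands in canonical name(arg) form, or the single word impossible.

start: config: θ0=0°, θ1=270°, e=2
t=1 extend(-1) ⇒ config: θ0=0°, θ1=270°, e=1
t=2 extend(-1) ⇒ config: θ0=0°, θ1=270°, e=0
all 25 alternatives checked — unique.

extend(-1), extend(-1)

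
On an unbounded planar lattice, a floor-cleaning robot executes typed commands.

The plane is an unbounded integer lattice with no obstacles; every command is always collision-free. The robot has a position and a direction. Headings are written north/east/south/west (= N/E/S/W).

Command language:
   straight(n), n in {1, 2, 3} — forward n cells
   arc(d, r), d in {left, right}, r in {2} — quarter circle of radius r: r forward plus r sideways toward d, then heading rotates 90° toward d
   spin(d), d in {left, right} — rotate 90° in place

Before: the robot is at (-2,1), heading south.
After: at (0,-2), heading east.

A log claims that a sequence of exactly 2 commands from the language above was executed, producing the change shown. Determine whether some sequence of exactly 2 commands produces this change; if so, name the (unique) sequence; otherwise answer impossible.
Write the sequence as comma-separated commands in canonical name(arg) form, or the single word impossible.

key: order matters: swapping straight(1) and arc(left, 2) lands elsewhere
begin: at (-2,1), heading south
[1] after straight(1): at (-2,0), heading south
[2] after arc(left, 2): at (0,-2), heading east
all 49 alternatives checked — unique.

straight(1), arc(left, 2)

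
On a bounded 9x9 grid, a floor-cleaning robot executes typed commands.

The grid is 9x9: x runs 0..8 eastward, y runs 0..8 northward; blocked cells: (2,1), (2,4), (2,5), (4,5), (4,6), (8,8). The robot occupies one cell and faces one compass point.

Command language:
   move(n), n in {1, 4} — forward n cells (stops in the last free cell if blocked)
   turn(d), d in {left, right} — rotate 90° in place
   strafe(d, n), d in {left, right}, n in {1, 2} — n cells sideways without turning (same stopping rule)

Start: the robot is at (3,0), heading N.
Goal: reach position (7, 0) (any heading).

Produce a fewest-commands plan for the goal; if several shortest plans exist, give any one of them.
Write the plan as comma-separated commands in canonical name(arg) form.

strafe(right, 2), strafe(right, 2)

t0: at (3,0), heading N
[1] after strafe(right, 2): at (5,0), heading N
[2] after strafe(right, 2): at (7,0), heading N
nothing shorter than 2 reaches the goal.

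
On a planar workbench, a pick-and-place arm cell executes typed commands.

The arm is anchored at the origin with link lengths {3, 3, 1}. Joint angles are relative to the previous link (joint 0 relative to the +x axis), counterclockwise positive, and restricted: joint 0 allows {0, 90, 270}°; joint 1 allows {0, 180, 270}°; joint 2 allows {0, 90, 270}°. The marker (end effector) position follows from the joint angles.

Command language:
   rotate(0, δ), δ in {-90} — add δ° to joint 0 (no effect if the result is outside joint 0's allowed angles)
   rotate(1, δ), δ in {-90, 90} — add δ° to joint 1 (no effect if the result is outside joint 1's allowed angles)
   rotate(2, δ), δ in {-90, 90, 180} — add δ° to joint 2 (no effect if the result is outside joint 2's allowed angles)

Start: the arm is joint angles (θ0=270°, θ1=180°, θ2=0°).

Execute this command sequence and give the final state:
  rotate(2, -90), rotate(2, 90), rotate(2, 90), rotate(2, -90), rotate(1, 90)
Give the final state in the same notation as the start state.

joint angles (θ0=270°, θ1=270°, θ2=0°)

begin: joint angles (θ0=270°, θ1=180°, θ2=0°)
1. rotate(2, -90) → joint angles (θ0=270°, θ1=180°, θ2=270°)
2. rotate(2, 90) → joint angles (θ0=270°, θ1=180°, θ2=0°)
3. rotate(2, 90) → joint angles (θ0=270°, θ1=180°, θ2=90°)
4. rotate(2, -90) → joint angles (θ0=270°, θ1=180°, θ2=0°)
5. rotate(1, 90) → joint angles (θ0=270°, θ1=270°, θ2=0°)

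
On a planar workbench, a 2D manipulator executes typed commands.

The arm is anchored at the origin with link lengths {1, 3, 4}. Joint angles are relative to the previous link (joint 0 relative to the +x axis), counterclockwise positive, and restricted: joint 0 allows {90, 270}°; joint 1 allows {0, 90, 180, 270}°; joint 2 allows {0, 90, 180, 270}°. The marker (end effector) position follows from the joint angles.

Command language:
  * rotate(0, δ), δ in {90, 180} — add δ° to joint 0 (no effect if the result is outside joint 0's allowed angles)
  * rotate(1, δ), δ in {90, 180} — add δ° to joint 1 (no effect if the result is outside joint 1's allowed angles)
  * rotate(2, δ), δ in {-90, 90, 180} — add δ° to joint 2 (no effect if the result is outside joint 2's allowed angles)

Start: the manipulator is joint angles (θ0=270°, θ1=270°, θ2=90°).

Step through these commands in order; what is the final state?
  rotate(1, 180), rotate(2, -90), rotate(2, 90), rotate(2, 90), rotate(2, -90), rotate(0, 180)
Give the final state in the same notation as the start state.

joint angles (θ0=90°, θ1=90°, θ2=90°)

from: joint angles (θ0=270°, θ1=270°, θ2=90°)
step 1 (rotate(1, 180)): joint angles (θ0=270°, θ1=90°, θ2=90°)
step 2 (rotate(2, -90)): joint angles (θ0=270°, θ1=90°, θ2=0°)
step 3 (rotate(2, 90)): joint angles (θ0=270°, θ1=90°, θ2=90°)
step 4 (rotate(2, 90)): joint angles (θ0=270°, θ1=90°, θ2=180°)
step 5 (rotate(2, -90)): joint angles (θ0=270°, θ1=90°, θ2=90°)
step 6 (rotate(0, 180)): joint angles (θ0=90°, θ1=90°, θ2=90°)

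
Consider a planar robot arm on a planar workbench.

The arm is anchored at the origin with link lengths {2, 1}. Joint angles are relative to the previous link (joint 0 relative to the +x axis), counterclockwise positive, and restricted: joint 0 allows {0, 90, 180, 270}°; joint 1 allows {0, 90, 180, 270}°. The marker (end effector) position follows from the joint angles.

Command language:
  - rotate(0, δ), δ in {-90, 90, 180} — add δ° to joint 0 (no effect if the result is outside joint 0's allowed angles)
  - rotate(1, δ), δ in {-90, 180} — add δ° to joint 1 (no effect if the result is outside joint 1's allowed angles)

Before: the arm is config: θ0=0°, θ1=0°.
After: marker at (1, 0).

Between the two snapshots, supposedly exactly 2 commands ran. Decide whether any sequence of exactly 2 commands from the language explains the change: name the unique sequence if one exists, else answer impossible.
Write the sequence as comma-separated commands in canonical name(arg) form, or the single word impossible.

t0: config: θ0=0°, θ1=0°
[1] after rotate(1, -90): config: θ0=0°, θ1=270°
[2] after rotate(1, -90): config: θ0=0°, θ1=180°
all 25 alternatives checked — unique.

rotate(1, -90), rotate(1, -90)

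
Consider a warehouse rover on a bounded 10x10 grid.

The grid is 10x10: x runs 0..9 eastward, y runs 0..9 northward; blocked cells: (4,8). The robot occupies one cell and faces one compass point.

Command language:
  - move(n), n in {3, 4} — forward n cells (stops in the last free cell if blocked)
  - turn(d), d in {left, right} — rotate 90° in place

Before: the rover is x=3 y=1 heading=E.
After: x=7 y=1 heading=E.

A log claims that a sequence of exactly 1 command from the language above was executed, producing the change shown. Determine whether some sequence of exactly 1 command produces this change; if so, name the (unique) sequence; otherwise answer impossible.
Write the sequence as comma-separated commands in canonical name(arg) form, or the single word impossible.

move(4)

key: still facing E — the one step turns nothing
initial: x=3 y=1 heading=E
1. move(4) → x=7 y=1 heading=E
no rival 1-sequence matches.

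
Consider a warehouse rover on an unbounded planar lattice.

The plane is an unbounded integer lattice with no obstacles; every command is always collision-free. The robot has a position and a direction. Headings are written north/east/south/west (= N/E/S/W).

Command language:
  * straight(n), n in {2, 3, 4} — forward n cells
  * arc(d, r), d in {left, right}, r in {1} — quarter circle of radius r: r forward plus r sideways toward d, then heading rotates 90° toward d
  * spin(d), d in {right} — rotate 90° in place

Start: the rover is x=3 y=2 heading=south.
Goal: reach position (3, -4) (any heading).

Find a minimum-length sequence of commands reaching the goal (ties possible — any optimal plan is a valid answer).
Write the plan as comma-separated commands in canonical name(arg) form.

t0: x=3 y=2 heading=south
[1] after straight(3): x=3 y=-1 heading=south
[2] after straight(3): x=3 y=-4 heading=south
nothing shorter than 2 reaches the goal.

straight(3), straight(3)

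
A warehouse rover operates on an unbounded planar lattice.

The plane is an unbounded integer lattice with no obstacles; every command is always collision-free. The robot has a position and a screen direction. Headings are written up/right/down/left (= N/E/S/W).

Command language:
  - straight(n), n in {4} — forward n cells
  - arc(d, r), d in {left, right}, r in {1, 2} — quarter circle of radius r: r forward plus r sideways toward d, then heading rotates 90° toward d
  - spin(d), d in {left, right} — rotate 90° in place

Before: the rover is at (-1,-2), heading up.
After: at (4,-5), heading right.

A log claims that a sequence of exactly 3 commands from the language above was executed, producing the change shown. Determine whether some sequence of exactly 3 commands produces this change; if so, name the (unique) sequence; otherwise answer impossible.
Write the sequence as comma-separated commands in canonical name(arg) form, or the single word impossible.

arc(right, 1), arc(right, 2), arc(left, 2)

key: position moved to (4,-5) AND the heading swung to E — translation plus rotation needed
from: at (-1,-2), heading up
step 1 (arc(right, 1)): at (0,-1), heading right
step 2 (arc(right, 2)): at (2,-3), heading down
step 3 (arc(left, 2)): at (4,-5), heading right
no other 3-command option fits: unique.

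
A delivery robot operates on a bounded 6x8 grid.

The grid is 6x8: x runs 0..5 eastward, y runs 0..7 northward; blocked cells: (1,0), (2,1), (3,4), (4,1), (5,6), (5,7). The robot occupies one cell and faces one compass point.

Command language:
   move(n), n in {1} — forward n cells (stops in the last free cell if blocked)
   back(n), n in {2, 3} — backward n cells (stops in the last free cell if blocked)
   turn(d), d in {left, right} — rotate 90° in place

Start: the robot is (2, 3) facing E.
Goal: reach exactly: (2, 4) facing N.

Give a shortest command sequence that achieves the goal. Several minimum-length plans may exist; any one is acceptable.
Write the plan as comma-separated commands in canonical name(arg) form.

start: (2, 3) facing E
step 1 (turn(left)): (2, 3) facing N
step 2 (move(1)): (2, 4) facing N
minimal: 2 command(s), checked below 2.

turn(left), move(1)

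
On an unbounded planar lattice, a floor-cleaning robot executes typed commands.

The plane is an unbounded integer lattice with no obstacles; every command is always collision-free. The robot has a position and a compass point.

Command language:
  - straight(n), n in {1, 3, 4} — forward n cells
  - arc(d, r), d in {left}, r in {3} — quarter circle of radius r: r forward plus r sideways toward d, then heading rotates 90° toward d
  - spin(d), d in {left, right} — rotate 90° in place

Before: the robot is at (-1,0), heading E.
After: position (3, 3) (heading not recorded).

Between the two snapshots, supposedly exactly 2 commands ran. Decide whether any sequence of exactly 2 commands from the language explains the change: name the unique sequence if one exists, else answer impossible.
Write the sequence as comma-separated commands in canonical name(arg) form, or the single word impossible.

straight(1), arc(left, 3)

key: running arc(left, 3) before straight(1) would end elsewhere — order is forced
t0: at (-1,0), heading E
t=1 straight(1) ⇒ at (0,0), heading E
t=2 arc(left, 3) ⇒ at (3,3), heading N
uniquely the one of 36 2-step routes that fits.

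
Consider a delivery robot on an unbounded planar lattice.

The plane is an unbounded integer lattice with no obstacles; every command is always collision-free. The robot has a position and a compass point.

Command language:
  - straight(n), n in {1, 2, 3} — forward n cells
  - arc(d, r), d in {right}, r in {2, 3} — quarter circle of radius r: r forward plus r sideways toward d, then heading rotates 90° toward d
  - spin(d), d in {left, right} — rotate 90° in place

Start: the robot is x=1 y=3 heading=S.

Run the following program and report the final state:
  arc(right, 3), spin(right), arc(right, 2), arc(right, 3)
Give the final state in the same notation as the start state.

x=3 y=-1 heading=S

begin: x=1 y=3 heading=S
1. arc(right, 3) → x=-2 y=0 heading=W
2. spin(right) → x=-2 y=0 heading=N
3. arc(right, 2) → x=0 y=2 heading=E
4. arc(right, 3) → x=3 y=-1 heading=S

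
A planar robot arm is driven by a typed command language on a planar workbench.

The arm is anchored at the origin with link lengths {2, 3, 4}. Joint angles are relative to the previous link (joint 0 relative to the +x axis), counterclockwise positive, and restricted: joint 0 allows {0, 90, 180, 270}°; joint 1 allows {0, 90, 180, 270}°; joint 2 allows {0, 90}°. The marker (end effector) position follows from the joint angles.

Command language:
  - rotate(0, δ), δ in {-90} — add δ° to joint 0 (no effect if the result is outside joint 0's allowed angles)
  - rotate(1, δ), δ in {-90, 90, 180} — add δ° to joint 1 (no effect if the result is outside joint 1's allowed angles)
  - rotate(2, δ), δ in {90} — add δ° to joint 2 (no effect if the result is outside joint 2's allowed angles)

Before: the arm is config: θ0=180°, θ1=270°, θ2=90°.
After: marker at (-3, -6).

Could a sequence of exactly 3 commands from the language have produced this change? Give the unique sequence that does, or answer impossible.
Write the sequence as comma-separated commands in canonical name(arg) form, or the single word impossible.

start: config: θ0=180°, θ1=270°, θ2=90°
t=1 rotate(0, -90) ⇒ config: θ0=90°, θ1=270°, θ2=90°
t=2 rotate(0, -90) ⇒ config: θ0=0°, θ1=270°, θ2=90°
t=3 rotate(0, -90) ⇒ config: θ0=270°, θ1=270°, θ2=90°
no other 3-command option fits: unique.

rotate(0, -90), rotate(0, -90), rotate(0, -90)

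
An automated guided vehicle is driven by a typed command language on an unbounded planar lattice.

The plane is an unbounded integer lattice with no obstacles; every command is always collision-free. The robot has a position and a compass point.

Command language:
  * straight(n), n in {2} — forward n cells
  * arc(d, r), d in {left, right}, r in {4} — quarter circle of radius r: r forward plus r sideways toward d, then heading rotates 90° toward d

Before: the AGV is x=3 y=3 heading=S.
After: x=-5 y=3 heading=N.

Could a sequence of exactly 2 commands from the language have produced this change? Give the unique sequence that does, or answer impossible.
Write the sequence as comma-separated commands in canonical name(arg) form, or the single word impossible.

arc(right, 4), arc(right, 4)

key: cell and facing (now N) both changed — the 2 commands mix motion and turning
t0: x=3 y=3 heading=S
[1] after arc(right, 4): x=-1 y=-1 heading=W
[2] after arc(right, 4): x=-5 y=3 heading=N
uniquely the one of 9 2-step routes that fits.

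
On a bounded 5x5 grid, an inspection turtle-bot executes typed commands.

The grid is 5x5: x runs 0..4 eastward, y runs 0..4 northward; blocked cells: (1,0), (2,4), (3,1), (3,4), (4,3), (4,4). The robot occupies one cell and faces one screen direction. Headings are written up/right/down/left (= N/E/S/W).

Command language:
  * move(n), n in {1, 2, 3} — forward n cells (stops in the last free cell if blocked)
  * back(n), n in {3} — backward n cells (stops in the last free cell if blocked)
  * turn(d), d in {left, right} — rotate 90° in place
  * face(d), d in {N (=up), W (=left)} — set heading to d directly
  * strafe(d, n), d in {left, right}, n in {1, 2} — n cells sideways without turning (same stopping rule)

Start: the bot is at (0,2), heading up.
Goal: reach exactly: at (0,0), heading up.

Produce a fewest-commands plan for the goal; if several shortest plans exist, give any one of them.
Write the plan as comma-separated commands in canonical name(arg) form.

back(3)

begin: at (0,2), heading up
step 1 (back(3)): at (0,0), heading up
shorter routes all fall short; 1 is best.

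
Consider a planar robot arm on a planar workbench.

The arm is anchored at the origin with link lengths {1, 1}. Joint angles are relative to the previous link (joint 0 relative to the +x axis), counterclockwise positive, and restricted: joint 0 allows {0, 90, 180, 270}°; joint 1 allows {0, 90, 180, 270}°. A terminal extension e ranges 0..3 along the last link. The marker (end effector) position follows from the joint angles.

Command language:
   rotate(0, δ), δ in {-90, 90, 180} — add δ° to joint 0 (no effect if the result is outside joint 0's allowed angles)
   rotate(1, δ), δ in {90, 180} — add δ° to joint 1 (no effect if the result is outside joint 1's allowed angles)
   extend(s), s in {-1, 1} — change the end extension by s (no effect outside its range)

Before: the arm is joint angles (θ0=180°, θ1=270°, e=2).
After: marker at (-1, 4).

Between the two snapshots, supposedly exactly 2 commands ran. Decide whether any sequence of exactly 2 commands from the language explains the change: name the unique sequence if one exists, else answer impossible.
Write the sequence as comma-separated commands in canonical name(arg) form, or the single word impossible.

initial: joint angles (θ0=180°, θ1=270°, e=2)
1. extend(1) → joint angles (θ0=180°, θ1=270°, e=3)
2. extend(1) → joint angles (θ0=180°, θ1=270°, e=3)
uniquely the one of 49 2-step routes that fits.

extend(1), extend(1)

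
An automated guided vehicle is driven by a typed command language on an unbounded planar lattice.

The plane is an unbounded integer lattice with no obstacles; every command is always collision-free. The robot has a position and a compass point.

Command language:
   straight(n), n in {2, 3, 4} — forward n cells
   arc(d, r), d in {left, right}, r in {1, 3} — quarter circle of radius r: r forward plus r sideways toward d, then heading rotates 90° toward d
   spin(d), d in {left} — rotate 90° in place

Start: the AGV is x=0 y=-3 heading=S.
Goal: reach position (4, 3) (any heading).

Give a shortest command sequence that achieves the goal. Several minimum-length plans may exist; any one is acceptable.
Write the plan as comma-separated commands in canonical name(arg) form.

arc(left, 1), arc(left, 3), straight(4)

from: x=0 y=-3 heading=S
t=1 arc(left, 1) ⇒ x=1 y=-4 heading=E
t=2 arc(left, 3) ⇒ x=4 y=-1 heading=N
t=3 straight(4) ⇒ x=4 y=3 heading=N
minimal: 3 command(s), checked below 3.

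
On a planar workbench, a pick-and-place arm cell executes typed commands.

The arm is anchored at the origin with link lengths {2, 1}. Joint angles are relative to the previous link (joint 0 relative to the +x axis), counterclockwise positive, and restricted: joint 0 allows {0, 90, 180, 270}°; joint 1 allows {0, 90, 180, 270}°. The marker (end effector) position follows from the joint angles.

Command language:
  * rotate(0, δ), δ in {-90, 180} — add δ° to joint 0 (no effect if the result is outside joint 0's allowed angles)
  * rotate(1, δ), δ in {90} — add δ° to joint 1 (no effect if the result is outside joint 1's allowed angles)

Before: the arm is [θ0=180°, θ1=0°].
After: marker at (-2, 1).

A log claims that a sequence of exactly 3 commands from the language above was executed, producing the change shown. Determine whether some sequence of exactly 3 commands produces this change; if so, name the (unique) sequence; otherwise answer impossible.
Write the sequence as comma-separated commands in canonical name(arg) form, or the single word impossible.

rotate(1, 90), rotate(1, 90), rotate(1, 90)

start: [θ0=180°, θ1=0°]
step 1 (rotate(1, 90)): [θ0=180°, θ1=90°]
step 2 (rotate(1, 90)): [θ0=180°, θ1=180°]
step 3 (rotate(1, 90)): [θ0=180°, θ1=270°]
no rival 3-sequence matches.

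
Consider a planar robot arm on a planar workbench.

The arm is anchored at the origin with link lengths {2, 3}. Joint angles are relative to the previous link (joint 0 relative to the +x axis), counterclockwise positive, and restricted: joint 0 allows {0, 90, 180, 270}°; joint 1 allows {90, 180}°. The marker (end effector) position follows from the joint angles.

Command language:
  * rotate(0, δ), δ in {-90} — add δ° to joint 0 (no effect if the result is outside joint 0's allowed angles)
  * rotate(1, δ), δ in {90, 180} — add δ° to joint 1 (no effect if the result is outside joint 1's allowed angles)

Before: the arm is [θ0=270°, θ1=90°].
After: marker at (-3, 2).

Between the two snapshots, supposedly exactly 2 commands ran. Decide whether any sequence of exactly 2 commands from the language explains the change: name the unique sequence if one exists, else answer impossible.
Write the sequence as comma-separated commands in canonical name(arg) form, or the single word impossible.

rotate(0, -90), rotate(0, -90)

begin: [θ0=270°, θ1=90°]
t=1 rotate(0, -90) ⇒ [θ0=180°, θ1=90°]
t=2 rotate(0, -90) ⇒ [θ0=90°, θ1=90°]
all 9 alternatives checked — unique.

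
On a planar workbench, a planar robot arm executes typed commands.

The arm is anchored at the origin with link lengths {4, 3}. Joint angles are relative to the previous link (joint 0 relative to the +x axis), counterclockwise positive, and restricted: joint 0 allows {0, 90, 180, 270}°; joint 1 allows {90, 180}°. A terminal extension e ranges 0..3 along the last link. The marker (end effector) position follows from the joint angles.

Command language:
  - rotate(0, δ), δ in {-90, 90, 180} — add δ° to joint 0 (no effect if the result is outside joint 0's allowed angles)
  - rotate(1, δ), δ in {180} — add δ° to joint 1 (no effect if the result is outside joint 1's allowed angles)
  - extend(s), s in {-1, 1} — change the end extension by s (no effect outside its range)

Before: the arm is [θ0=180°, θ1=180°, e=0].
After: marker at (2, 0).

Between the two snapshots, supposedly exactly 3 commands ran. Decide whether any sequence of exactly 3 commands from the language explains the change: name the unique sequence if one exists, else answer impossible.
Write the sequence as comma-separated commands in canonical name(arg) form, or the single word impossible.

t0: [θ0=180°, θ1=180°, e=0]
step 1 (extend(1)): [θ0=180°, θ1=180°, e=1]
step 2 (extend(1)): [θ0=180°, θ1=180°, e=2]
step 3 (extend(1)): [θ0=180°, θ1=180°, e=3]
uniquely the one of 216 3-step routes that fits.

extend(1), extend(1), extend(1)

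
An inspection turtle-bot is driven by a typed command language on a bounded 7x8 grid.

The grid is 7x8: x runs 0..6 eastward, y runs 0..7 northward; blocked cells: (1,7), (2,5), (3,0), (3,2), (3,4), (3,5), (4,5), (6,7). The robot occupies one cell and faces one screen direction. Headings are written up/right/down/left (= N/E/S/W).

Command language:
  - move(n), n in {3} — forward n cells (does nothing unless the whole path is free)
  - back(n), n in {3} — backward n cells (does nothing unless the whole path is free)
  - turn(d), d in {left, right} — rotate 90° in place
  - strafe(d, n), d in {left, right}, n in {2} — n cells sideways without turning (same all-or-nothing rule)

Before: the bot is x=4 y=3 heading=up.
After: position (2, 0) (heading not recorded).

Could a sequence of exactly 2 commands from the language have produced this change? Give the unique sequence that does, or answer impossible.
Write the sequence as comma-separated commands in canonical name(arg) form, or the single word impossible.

key: order matters: swapping strafe(left, 2) and back(3) lands elsewhere
t0: x=4 y=3 heading=up
[1] after strafe(left, 2): x=2 y=3 heading=up
[2] after back(3): x=2 y=0 heading=up
all 36 alternatives checked — unique.

strafe(left, 2), back(3)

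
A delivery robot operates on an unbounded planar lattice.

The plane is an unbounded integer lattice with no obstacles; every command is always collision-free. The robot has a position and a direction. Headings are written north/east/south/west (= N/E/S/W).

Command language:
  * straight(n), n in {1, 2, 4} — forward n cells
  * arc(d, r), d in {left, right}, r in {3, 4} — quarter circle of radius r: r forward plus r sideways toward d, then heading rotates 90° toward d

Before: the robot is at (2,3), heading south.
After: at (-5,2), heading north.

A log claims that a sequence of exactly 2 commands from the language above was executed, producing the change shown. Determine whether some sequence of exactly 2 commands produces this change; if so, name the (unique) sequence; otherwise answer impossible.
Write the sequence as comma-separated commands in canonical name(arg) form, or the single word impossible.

key: position moved to (-5,2) AND the heading swung to N — translation plus rotation needed
begin: at (2,3), heading south
t=1 arc(right, 4) ⇒ at (-2,-1), heading west
t=2 arc(right, 3) ⇒ at (-5,2), heading north
no rival 2-sequence matches.

arc(right, 4), arc(right, 3)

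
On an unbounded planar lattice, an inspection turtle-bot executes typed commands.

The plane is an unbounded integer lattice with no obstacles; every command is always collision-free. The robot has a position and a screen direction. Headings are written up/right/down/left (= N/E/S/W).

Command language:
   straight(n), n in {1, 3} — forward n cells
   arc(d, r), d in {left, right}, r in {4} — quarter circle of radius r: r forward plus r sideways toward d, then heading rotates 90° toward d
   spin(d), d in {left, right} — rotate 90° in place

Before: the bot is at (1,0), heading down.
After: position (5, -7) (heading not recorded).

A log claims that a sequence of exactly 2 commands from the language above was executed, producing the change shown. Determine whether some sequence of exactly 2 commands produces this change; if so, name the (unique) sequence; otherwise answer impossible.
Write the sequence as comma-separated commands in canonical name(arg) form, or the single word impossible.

key: order matters: swapping straight(3) and arc(left, 4) lands elsewhere
start: at (1,0), heading down
step 1 (straight(3)): at (1,-3), heading down
step 2 (arc(left, 4)): at (5,-7), heading right
uniquely the one of 36 2-step routes that fits.

straight(3), arc(left, 4)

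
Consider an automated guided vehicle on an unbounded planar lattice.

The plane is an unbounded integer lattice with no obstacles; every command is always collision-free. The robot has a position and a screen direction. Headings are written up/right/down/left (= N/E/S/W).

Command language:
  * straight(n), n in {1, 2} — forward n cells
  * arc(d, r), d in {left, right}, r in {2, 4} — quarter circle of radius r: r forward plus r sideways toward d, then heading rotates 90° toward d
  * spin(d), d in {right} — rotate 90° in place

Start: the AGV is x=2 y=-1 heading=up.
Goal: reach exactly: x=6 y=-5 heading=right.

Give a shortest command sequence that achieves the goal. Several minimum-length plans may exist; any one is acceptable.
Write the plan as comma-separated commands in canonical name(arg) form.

spin(right), spin(right), arc(left, 4)

start: x=2 y=-1 heading=up
t=1 spin(right) ⇒ x=2 y=-1 heading=right
t=2 spin(right) ⇒ x=2 y=-1 heading=down
t=3 arc(left, 4) ⇒ x=6 y=-5 heading=right
no 2-step plan works, so 3 is optimal.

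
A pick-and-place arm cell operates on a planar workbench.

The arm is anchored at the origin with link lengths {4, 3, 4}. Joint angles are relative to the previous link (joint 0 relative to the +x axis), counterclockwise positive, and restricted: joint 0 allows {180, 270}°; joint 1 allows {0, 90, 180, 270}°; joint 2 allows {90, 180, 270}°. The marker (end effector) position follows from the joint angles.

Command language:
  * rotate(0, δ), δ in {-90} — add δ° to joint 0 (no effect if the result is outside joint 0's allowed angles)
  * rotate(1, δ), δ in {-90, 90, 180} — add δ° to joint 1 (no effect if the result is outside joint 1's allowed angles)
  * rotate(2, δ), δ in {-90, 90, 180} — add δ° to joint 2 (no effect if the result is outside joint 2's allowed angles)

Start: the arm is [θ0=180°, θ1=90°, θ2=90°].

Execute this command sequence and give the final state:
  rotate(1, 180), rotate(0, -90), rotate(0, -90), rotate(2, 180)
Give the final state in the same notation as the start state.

initial: [θ0=180°, θ1=90°, θ2=90°]
1. rotate(1, 180) → [θ0=180°, θ1=270°, θ2=90°]
2. rotate(0, -90) → [θ0=180°, θ1=270°, θ2=90°]
3. rotate(0, -90) → [θ0=180°, θ1=270°, θ2=90°]
4. rotate(2, 180) → [θ0=180°, θ1=270°, θ2=270°]

[θ0=180°, θ1=270°, θ2=270°]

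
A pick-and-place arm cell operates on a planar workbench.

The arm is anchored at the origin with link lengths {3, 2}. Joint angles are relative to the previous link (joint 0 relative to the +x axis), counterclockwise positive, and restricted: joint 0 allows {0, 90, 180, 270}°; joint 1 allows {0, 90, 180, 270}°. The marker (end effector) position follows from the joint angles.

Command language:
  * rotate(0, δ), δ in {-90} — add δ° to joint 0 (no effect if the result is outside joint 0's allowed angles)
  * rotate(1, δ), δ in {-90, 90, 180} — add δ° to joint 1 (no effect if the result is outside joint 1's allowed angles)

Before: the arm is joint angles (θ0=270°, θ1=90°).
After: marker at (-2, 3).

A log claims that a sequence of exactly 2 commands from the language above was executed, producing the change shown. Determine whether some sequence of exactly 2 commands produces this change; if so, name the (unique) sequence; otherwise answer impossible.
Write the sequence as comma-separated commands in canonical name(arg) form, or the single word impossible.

rotate(0, -90), rotate(0, -90)

t0: joint angles (θ0=270°, θ1=90°)
t=1 rotate(0, -90) ⇒ joint angles (θ0=180°, θ1=90°)
t=2 rotate(0, -90) ⇒ joint angles (θ0=90°, θ1=90°)
no other 2-command option fits: unique.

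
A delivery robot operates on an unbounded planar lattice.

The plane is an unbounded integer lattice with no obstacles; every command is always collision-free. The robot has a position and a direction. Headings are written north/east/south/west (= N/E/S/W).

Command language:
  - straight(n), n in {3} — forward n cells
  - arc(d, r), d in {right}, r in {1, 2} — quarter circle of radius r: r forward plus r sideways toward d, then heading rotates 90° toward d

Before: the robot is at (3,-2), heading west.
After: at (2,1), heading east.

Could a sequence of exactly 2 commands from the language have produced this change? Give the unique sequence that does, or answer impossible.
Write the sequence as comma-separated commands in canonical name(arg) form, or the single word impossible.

key: running arc(right, 1) before arc(right, 2) would end elsewhere — order is forced
start: at (3,-2), heading west
step 1 (arc(right, 2)): at (1,0), heading north
step 2 (arc(right, 1)): at (2,1), heading east
uniquely the one of 9 2-step routes that fits.

arc(right, 2), arc(right, 1)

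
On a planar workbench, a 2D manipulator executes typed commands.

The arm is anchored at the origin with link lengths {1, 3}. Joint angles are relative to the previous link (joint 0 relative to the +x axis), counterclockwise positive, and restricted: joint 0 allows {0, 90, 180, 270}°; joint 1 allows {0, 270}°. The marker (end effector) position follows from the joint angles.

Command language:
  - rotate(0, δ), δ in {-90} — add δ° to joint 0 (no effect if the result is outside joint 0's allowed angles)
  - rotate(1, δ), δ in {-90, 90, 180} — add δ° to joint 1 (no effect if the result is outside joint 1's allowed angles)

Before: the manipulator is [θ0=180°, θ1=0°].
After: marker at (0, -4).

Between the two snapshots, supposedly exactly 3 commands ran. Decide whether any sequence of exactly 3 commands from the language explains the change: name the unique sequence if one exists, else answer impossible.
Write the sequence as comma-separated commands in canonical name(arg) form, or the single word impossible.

initial: [θ0=180°, θ1=0°]
[1] after rotate(0, -90): [θ0=90°, θ1=0°]
[2] after rotate(0, -90): [θ0=0°, θ1=0°]
[3] after rotate(0, -90): [θ0=270°, θ1=0°]
no other 3-command option fits: unique.

rotate(0, -90), rotate(0, -90), rotate(0, -90)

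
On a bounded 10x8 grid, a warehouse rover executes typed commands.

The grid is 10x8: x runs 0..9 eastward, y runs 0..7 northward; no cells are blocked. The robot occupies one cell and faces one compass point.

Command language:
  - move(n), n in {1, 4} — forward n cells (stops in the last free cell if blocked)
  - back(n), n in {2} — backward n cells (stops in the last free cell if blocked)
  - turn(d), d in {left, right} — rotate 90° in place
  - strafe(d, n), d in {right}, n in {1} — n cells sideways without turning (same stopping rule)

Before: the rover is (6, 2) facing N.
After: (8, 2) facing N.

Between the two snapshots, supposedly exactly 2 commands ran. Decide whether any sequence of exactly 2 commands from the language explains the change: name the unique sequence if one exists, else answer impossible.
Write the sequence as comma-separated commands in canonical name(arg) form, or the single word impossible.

key: heading stays N — no command in the sequence turns
begin: (6, 2) facing N
t=1 strafe(right, 1) ⇒ (7, 2) facing N
t=2 strafe(right, 1) ⇒ (8, 2) facing N
no other 2-command option fits: unique.

strafe(right, 1), strafe(right, 1)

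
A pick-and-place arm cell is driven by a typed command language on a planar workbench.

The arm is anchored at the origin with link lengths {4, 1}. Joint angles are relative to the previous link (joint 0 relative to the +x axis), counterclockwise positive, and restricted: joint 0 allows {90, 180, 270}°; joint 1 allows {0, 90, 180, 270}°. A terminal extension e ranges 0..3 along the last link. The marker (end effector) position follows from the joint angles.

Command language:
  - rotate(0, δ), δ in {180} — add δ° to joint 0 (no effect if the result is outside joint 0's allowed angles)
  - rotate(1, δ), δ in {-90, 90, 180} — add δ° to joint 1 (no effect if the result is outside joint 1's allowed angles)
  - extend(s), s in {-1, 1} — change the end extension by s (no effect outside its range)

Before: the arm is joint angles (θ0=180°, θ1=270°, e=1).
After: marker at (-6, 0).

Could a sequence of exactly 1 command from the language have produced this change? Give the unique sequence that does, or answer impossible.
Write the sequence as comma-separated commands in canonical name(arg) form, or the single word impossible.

initial: joint angles (θ0=180°, θ1=270°, e=1)
[1] after rotate(1, 90): joint angles (θ0=180°, θ1=0°, e=1)
no other 1-command option fits: unique.

rotate(1, 90)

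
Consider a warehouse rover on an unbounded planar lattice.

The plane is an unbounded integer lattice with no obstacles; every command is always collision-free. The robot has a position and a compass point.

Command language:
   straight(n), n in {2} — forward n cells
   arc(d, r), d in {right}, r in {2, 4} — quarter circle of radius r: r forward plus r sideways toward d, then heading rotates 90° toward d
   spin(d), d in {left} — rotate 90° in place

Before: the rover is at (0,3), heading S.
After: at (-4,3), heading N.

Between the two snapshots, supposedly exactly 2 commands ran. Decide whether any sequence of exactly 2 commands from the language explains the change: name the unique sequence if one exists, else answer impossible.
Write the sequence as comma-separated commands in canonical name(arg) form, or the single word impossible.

key: position moved to (-4,3) AND the heading swung to N — translation plus rotation needed
t0: at (0,3), heading S
t=1 arc(right, 2) ⇒ at (-2,1), heading W
t=2 arc(right, 2) ⇒ at (-4,3), heading N
uniquely the one of 16 2-step routes that fits.

arc(right, 2), arc(right, 2)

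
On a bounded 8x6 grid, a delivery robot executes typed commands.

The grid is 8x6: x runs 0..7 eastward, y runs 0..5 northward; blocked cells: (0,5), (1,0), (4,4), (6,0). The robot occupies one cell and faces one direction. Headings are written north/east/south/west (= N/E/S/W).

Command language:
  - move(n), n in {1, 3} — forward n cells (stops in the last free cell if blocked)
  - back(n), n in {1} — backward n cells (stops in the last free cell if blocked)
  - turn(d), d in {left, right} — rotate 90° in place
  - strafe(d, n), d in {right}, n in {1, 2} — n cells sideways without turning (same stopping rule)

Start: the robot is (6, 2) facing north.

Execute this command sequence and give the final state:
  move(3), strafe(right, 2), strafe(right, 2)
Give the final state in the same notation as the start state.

start: (6, 2) facing north
step 1 (move(3)): (6, 5) facing north
step 2 (strafe(right, 2)): (7, 5) facing north
step 3 (strafe(right, 2)): (7, 5) facing north

(7, 5) facing north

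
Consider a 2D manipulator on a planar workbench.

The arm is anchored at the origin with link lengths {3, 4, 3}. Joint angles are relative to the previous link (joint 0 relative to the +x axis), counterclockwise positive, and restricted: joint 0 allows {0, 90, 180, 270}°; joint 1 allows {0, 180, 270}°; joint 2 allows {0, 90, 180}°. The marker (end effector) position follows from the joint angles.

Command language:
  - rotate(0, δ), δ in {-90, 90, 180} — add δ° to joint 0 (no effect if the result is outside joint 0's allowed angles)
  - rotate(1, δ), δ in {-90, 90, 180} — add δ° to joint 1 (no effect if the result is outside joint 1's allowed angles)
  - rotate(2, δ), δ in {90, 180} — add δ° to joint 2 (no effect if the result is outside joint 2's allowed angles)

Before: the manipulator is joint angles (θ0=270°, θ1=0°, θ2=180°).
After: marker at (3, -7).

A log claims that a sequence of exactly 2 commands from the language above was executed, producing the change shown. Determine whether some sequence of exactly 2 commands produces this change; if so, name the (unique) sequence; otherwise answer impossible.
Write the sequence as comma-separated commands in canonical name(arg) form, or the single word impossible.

key: order matters: swapping rotate(2, 180) and rotate(2, 90) lands elsewhere
t0: joint angles (θ0=270°, θ1=0°, θ2=180°)
t=1 rotate(2, 180) ⇒ joint angles (θ0=270°, θ1=0°, θ2=0°)
t=2 rotate(2, 90) ⇒ joint angles (θ0=270°, θ1=0°, θ2=90°)
all 64 alternatives checked — unique.

rotate(2, 180), rotate(2, 90)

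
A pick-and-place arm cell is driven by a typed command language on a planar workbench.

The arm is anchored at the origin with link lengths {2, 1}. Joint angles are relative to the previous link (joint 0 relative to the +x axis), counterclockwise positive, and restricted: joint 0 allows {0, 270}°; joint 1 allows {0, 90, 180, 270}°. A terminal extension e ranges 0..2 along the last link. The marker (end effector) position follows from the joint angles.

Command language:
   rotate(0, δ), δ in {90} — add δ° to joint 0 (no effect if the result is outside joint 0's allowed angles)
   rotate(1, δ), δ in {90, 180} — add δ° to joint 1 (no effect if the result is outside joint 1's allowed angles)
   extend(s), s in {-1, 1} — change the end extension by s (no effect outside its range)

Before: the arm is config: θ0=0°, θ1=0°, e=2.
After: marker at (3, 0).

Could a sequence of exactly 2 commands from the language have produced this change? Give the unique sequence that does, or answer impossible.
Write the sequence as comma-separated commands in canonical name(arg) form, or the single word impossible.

begin: config: θ0=0°, θ1=0°, e=2
[1] after extend(-1): config: θ0=0°, θ1=0°, e=1
[2] after extend(-1): config: θ0=0°, θ1=0°, e=0
no other 2-command option fits: unique.

extend(-1), extend(-1)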